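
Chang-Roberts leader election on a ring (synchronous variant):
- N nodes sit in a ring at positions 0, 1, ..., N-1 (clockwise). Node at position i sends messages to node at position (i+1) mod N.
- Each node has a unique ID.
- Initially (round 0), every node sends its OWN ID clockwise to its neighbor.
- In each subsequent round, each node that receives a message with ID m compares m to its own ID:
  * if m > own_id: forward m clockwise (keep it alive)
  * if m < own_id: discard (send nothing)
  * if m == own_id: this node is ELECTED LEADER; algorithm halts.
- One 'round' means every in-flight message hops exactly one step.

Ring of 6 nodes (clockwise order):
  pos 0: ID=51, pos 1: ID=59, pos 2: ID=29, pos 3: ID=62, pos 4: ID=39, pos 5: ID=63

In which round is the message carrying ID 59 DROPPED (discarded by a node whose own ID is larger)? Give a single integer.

Round 1: pos1(id59) recv 51: drop; pos2(id29) recv 59: fwd; pos3(id62) recv 29: drop; pos4(id39) recv 62: fwd; pos5(id63) recv 39: drop; pos0(id51) recv 63: fwd
Round 2: pos3(id62) recv 59: drop; pos5(id63) recv 62: drop; pos1(id59) recv 63: fwd
Round 3: pos2(id29) recv 63: fwd
Round 4: pos3(id62) recv 63: fwd
Round 5: pos4(id39) recv 63: fwd
Round 6: pos5(id63) recv 63: ELECTED
Message ID 59 originates at pos 1; dropped at pos 3 in round 2

Answer: 2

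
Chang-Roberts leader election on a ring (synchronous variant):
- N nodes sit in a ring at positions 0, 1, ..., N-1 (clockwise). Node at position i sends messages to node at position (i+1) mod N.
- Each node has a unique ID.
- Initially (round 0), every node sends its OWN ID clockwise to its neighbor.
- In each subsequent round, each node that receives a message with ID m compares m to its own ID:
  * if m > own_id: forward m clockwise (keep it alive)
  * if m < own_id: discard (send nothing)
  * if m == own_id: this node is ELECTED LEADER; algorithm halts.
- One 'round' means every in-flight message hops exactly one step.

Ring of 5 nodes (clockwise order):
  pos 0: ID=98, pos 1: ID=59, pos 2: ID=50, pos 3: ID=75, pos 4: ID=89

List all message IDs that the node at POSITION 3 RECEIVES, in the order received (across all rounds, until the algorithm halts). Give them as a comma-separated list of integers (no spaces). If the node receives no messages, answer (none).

Round 1: pos1(id59) recv 98: fwd; pos2(id50) recv 59: fwd; pos3(id75) recv 50: drop; pos4(id89) recv 75: drop; pos0(id98) recv 89: drop
Round 2: pos2(id50) recv 98: fwd; pos3(id75) recv 59: drop
Round 3: pos3(id75) recv 98: fwd
Round 4: pos4(id89) recv 98: fwd
Round 5: pos0(id98) recv 98: ELECTED

Answer: 50,59,98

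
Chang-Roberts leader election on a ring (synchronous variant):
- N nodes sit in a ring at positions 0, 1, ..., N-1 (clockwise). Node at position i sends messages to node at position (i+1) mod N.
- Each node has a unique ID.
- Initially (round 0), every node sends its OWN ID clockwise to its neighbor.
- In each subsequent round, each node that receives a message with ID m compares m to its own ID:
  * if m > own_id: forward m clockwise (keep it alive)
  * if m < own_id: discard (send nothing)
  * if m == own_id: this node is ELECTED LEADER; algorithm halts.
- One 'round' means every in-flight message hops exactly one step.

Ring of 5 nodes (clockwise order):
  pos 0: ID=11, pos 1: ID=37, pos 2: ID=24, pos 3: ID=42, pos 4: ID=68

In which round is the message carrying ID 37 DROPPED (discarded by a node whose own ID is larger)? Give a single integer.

Answer: 2

Derivation:
Round 1: pos1(id37) recv 11: drop; pos2(id24) recv 37: fwd; pos3(id42) recv 24: drop; pos4(id68) recv 42: drop; pos0(id11) recv 68: fwd
Round 2: pos3(id42) recv 37: drop; pos1(id37) recv 68: fwd
Round 3: pos2(id24) recv 68: fwd
Round 4: pos3(id42) recv 68: fwd
Round 5: pos4(id68) recv 68: ELECTED
Message ID 37 originates at pos 1; dropped at pos 3 in round 2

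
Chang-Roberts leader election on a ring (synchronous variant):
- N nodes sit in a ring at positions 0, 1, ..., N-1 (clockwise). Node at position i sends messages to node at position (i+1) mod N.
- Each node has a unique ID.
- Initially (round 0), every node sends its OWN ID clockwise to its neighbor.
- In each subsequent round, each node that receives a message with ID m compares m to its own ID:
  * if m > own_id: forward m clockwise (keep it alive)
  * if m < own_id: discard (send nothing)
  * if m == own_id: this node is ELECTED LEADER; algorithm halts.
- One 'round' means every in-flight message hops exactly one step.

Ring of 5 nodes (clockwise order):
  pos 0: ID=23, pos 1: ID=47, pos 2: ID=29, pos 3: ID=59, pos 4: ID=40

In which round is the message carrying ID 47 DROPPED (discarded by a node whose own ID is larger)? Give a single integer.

Round 1: pos1(id47) recv 23: drop; pos2(id29) recv 47: fwd; pos3(id59) recv 29: drop; pos4(id40) recv 59: fwd; pos0(id23) recv 40: fwd
Round 2: pos3(id59) recv 47: drop; pos0(id23) recv 59: fwd; pos1(id47) recv 40: drop
Round 3: pos1(id47) recv 59: fwd
Round 4: pos2(id29) recv 59: fwd
Round 5: pos3(id59) recv 59: ELECTED
Message ID 47 originates at pos 1; dropped at pos 3 in round 2

Answer: 2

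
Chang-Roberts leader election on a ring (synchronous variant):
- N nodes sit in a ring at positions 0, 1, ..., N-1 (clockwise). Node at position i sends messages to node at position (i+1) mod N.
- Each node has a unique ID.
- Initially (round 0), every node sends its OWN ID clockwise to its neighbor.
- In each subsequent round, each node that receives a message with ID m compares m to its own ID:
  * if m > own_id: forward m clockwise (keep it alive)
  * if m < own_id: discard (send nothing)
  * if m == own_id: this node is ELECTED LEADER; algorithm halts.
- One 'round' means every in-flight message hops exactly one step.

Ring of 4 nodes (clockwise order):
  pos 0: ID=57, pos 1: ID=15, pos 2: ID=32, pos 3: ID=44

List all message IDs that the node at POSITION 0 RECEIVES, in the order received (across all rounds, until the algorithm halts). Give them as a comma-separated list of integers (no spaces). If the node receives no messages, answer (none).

Answer: 44,57

Derivation:
Round 1: pos1(id15) recv 57: fwd; pos2(id32) recv 15: drop; pos3(id44) recv 32: drop; pos0(id57) recv 44: drop
Round 2: pos2(id32) recv 57: fwd
Round 3: pos3(id44) recv 57: fwd
Round 4: pos0(id57) recv 57: ELECTED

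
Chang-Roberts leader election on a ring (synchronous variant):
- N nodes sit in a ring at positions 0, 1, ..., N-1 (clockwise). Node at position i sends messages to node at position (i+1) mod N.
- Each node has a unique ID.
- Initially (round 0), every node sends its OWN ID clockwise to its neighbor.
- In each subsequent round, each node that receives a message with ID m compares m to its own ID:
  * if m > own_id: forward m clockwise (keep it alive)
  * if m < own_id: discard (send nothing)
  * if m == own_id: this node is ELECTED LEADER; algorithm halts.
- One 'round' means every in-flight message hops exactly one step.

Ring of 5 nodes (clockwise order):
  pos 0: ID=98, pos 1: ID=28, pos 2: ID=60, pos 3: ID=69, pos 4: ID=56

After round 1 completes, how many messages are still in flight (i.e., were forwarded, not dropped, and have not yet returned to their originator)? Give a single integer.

Round 1: pos1(id28) recv 98: fwd; pos2(id60) recv 28: drop; pos3(id69) recv 60: drop; pos4(id56) recv 69: fwd; pos0(id98) recv 56: drop
After round 1: 2 messages still in flight

Answer: 2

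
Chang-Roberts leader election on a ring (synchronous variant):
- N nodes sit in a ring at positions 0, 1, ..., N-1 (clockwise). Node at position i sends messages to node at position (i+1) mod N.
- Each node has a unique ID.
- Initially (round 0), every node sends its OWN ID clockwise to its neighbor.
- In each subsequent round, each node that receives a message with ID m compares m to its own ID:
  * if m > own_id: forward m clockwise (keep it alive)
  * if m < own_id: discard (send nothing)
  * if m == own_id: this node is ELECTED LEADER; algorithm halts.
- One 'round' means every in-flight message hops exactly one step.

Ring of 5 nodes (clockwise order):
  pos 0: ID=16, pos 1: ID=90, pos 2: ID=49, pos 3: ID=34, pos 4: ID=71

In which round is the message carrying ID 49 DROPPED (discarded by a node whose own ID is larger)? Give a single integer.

Answer: 2

Derivation:
Round 1: pos1(id90) recv 16: drop; pos2(id49) recv 90: fwd; pos3(id34) recv 49: fwd; pos4(id71) recv 34: drop; pos0(id16) recv 71: fwd
Round 2: pos3(id34) recv 90: fwd; pos4(id71) recv 49: drop; pos1(id90) recv 71: drop
Round 3: pos4(id71) recv 90: fwd
Round 4: pos0(id16) recv 90: fwd
Round 5: pos1(id90) recv 90: ELECTED
Message ID 49 originates at pos 2; dropped at pos 4 in round 2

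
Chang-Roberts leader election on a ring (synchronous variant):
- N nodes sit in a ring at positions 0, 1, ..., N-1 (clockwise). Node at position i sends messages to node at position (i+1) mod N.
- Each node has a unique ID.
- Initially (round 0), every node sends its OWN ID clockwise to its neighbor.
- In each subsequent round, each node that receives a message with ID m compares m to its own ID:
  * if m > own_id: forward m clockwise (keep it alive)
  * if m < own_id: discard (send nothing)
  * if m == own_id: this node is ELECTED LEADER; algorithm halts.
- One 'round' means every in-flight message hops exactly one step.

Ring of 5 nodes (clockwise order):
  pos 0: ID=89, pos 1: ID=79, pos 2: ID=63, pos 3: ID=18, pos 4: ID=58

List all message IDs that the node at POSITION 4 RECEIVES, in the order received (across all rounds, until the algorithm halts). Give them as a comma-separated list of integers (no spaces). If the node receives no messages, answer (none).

Round 1: pos1(id79) recv 89: fwd; pos2(id63) recv 79: fwd; pos3(id18) recv 63: fwd; pos4(id58) recv 18: drop; pos0(id89) recv 58: drop
Round 2: pos2(id63) recv 89: fwd; pos3(id18) recv 79: fwd; pos4(id58) recv 63: fwd
Round 3: pos3(id18) recv 89: fwd; pos4(id58) recv 79: fwd; pos0(id89) recv 63: drop
Round 4: pos4(id58) recv 89: fwd; pos0(id89) recv 79: drop
Round 5: pos0(id89) recv 89: ELECTED

Answer: 18,63,79,89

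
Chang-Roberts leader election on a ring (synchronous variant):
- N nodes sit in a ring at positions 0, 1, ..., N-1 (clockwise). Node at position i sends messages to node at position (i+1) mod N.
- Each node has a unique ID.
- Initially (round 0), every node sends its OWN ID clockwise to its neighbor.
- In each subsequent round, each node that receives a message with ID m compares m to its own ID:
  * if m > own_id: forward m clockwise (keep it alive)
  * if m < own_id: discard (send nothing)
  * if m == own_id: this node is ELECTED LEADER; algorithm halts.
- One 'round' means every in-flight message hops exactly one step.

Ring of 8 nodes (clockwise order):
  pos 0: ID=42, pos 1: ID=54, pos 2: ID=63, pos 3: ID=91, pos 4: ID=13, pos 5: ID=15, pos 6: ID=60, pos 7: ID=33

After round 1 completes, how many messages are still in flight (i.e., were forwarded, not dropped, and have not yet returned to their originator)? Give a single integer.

Answer: 2

Derivation:
Round 1: pos1(id54) recv 42: drop; pos2(id63) recv 54: drop; pos3(id91) recv 63: drop; pos4(id13) recv 91: fwd; pos5(id15) recv 13: drop; pos6(id60) recv 15: drop; pos7(id33) recv 60: fwd; pos0(id42) recv 33: drop
After round 1: 2 messages still in flight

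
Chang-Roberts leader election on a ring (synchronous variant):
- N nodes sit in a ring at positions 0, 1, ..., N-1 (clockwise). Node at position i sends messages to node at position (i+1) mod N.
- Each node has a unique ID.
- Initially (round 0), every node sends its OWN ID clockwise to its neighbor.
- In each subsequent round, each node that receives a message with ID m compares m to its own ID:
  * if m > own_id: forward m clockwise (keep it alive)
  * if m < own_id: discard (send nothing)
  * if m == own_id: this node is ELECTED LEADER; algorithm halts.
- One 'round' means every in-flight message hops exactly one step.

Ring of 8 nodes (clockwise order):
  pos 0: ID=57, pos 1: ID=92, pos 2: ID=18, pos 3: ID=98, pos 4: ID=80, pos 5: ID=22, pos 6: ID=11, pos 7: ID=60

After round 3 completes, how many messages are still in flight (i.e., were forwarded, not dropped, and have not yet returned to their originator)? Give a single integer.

Round 1: pos1(id92) recv 57: drop; pos2(id18) recv 92: fwd; pos3(id98) recv 18: drop; pos4(id80) recv 98: fwd; pos5(id22) recv 80: fwd; pos6(id11) recv 22: fwd; pos7(id60) recv 11: drop; pos0(id57) recv 60: fwd
Round 2: pos3(id98) recv 92: drop; pos5(id22) recv 98: fwd; pos6(id11) recv 80: fwd; pos7(id60) recv 22: drop; pos1(id92) recv 60: drop
Round 3: pos6(id11) recv 98: fwd; pos7(id60) recv 80: fwd
After round 3: 2 messages still in flight

Answer: 2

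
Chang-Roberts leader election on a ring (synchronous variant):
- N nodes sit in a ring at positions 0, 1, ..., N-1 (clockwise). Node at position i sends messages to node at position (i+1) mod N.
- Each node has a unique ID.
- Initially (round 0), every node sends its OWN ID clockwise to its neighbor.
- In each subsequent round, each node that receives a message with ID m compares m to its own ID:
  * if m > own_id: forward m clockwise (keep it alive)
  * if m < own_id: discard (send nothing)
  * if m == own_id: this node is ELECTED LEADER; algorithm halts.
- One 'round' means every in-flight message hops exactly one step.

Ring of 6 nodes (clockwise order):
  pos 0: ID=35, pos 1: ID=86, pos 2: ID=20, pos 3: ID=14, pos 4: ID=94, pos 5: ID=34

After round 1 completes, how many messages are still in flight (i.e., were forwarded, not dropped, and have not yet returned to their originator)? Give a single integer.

Answer: 3

Derivation:
Round 1: pos1(id86) recv 35: drop; pos2(id20) recv 86: fwd; pos3(id14) recv 20: fwd; pos4(id94) recv 14: drop; pos5(id34) recv 94: fwd; pos0(id35) recv 34: drop
After round 1: 3 messages still in flight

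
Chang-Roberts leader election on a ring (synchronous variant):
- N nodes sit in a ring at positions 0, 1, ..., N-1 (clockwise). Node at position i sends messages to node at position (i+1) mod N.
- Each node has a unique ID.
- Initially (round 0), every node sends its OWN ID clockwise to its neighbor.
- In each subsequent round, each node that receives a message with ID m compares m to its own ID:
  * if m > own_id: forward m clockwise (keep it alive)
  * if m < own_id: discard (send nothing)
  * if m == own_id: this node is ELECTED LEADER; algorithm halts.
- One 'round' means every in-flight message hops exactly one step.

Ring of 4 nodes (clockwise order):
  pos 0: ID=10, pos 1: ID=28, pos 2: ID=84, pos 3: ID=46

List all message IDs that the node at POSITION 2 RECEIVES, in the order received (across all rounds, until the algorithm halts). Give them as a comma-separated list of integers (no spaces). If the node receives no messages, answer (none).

Answer: 28,46,84

Derivation:
Round 1: pos1(id28) recv 10: drop; pos2(id84) recv 28: drop; pos3(id46) recv 84: fwd; pos0(id10) recv 46: fwd
Round 2: pos0(id10) recv 84: fwd; pos1(id28) recv 46: fwd
Round 3: pos1(id28) recv 84: fwd; pos2(id84) recv 46: drop
Round 4: pos2(id84) recv 84: ELECTED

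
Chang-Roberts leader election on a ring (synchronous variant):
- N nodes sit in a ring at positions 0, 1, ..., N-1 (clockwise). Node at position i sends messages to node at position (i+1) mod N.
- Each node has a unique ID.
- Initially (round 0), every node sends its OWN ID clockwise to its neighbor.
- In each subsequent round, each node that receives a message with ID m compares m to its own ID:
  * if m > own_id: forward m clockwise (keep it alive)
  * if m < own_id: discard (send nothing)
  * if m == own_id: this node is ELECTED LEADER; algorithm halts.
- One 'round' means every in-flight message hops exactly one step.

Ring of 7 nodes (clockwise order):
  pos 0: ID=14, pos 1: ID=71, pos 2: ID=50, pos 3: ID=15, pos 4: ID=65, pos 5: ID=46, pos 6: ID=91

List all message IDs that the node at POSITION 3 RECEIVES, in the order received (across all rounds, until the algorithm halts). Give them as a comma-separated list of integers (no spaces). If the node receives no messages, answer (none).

Round 1: pos1(id71) recv 14: drop; pos2(id50) recv 71: fwd; pos3(id15) recv 50: fwd; pos4(id65) recv 15: drop; pos5(id46) recv 65: fwd; pos6(id91) recv 46: drop; pos0(id14) recv 91: fwd
Round 2: pos3(id15) recv 71: fwd; pos4(id65) recv 50: drop; pos6(id91) recv 65: drop; pos1(id71) recv 91: fwd
Round 3: pos4(id65) recv 71: fwd; pos2(id50) recv 91: fwd
Round 4: pos5(id46) recv 71: fwd; pos3(id15) recv 91: fwd
Round 5: pos6(id91) recv 71: drop; pos4(id65) recv 91: fwd
Round 6: pos5(id46) recv 91: fwd
Round 7: pos6(id91) recv 91: ELECTED

Answer: 50,71,91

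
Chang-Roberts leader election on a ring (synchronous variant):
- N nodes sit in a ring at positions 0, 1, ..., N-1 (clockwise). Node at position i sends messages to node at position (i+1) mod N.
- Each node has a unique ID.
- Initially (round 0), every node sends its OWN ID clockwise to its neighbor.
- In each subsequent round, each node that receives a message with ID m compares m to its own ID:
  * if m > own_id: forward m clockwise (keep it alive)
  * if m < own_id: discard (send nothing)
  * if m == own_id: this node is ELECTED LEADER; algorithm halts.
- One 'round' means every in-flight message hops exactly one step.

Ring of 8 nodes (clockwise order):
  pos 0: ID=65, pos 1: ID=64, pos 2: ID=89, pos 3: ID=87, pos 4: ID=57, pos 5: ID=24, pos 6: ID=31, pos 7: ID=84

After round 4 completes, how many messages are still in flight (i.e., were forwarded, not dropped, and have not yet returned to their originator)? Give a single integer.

Answer: 2

Derivation:
Round 1: pos1(id64) recv 65: fwd; pos2(id89) recv 64: drop; pos3(id87) recv 89: fwd; pos4(id57) recv 87: fwd; pos5(id24) recv 57: fwd; pos6(id31) recv 24: drop; pos7(id84) recv 31: drop; pos0(id65) recv 84: fwd
Round 2: pos2(id89) recv 65: drop; pos4(id57) recv 89: fwd; pos5(id24) recv 87: fwd; pos6(id31) recv 57: fwd; pos1(id64) recv 84: fwd
Round 3: pos5(id24) recv 89: fwd; pos6(id31) recv 87: fwd; pos7(id84) recv 57: drop; pos2(id89) recv 84: drop
Round 4: pos6(id31) recv 89: fwd; pos7(id84) recv 87: fwd
After round 4: 2 messages still in flight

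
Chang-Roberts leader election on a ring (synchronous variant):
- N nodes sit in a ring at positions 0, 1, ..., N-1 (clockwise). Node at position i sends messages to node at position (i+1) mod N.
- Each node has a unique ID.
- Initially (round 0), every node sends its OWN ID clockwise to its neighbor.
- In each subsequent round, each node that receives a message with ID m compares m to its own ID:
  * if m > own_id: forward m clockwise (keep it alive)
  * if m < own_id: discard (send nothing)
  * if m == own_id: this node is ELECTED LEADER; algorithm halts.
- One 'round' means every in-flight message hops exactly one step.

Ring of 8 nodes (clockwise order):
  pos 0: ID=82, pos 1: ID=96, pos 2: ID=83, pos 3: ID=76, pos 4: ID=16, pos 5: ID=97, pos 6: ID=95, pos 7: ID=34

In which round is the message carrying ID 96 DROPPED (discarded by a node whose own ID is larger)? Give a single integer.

Round 1: pos1(id96) recv 82: drop; pos2(id83) recv 96: fwd; pos3(id76) recv 83: fwd; pos4(id16) recv 76: fwd; pos5(id97) recv 16: drop; pos6(id95) recv 97: fwd; pos7(id34) recv 95: fwd; pos0(id82) recv 34: drop
Round 2: pos3(id76) recv 96: fwd; pos4(id16) recv 83: fwd; pos5(id97) recv 76: drop; pos7(id34) recv 97: fwd; pos0(id82) recv 95: fwd
Round 3: pos4(id16) recv 96: fwd; pos5(id97) recv 83: drop; pos0(id82) recv 97: fwd; pos1(id96) recv 95: drop
Round 4: pos5(id97) recv 96: drop; pos1(id96) recv 97: fwd
Round 5: pos2(id83) recv 97: fwd
Round 6: pos3(id76) recv 97: fwd
Round 7: pos4(id16) recv 97: fwd
Round 8: pos5(id97) recv 97: ELECTED
Message ID 96 originates at pos 1; dropped at pos 5 in round 4

Answer: 4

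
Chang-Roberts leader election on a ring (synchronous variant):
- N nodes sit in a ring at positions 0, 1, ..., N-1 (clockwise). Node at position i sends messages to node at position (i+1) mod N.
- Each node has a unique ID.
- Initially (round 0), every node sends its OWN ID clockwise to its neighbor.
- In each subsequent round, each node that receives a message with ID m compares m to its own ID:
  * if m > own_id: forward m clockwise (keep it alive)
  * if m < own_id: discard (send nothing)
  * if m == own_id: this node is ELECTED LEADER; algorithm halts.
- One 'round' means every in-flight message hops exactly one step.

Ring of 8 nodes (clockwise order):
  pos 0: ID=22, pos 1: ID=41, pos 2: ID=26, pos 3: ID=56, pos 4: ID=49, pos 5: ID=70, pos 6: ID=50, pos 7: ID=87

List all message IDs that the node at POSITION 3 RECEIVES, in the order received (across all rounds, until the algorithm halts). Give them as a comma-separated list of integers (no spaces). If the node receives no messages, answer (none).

Round 1: pos1(id41) recv 22: drop; pos2(id26) recv 41: fwd; pos3(id56) recv 26: drop; pos4(id49) recv 56: fwd; pos5(id70) recv 49: drop; pos6(id50) recv 70: fwd; pos7(id87) recv 50: drop; pos0(id22) recv 87: fwd
Round 2: pos3(id56) recv 41: drop; pos5(id70) recv 56: drop; pos7(id87) recv 70: drop; pos1(id41) recv 87: fwd
Round 3: pos2(id26) recv 87: fwd
Round 4: pos3(id56) recv 87: fwd
Round 5: pos4(id49) recv 87: fwd
Round 6: pos5(id70) recv 87: fwd
Round 7: pos6(id50) recv 87: fwd
Round 8: pos7(id87) recv 87: ELECTED

Answer: 26,41,87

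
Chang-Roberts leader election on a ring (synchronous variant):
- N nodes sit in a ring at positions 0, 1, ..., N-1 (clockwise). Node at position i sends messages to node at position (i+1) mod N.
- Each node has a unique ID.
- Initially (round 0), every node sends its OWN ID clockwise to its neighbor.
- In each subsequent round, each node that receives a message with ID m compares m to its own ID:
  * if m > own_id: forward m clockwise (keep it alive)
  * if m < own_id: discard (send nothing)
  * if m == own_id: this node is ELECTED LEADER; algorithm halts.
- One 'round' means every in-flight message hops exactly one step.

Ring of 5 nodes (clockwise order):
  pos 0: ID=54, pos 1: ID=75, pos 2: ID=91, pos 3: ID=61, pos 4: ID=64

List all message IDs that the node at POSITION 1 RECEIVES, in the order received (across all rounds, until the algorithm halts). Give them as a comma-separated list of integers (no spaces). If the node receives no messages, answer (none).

Round 1: pos1(id75) recv 54: drop; pos2(id91) recv 75: drop; pos3(id61) recv 91: fwd; pos4(id64) recv 61: drop; pos0(id54) recv 64: fwd
Round 2: pos4(id64) recv 91: fwd; pos1(id75) recv 64: drop
Round 3: pos0(id54) recv 91: fwd
Round 4: pos1(id75) recv 91: fwd
Round 5: pos2(id91) recv 91: ELECTED

Answer: 54,64,91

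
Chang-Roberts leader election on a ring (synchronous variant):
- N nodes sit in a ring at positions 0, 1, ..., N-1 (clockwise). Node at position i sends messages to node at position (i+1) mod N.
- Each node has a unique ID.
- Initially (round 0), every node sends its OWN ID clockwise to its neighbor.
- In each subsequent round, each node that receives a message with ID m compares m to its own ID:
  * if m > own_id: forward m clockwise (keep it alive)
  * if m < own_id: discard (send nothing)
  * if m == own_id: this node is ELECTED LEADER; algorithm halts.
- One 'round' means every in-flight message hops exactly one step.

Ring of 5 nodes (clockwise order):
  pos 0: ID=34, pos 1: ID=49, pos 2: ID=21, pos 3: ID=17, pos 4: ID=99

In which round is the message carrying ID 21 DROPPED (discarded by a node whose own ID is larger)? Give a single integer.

Answer: 2

Derivation:
Round 1: pos1(id49) recv 34: drop; pos2(id21) recv 49: fwd; pos3(id17) recv 21: fwd; pos4(id99) recv 17: drop; pos0(id34) recv 99: fwd
Round 2: pos3(id17) recv 49: fwd; pos4(id99) recv 21: drop; pos1(id49) recv 99: fwd
Round 3: pos4(id99) recv 49: drop; pos2(id21) recv 99: fwd
Round 4: pos3(id17) recv 99: fwd
Round 5: pos4(id99) recv 99: ELECTED
Message ID 21 originates at pos 2; dropped at pos 4 in round 2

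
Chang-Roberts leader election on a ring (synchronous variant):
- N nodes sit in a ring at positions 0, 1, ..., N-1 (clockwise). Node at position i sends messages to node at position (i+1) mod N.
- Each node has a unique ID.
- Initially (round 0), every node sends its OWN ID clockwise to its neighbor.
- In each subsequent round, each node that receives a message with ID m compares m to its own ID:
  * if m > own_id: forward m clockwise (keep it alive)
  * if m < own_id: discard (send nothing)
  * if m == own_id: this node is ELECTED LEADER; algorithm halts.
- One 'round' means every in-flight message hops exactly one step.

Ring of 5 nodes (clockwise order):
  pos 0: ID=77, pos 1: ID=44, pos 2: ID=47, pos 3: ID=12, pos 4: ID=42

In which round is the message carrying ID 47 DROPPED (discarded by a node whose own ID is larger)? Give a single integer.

Answer: 3

Derivation:
Round 1: pos1(id44) recv 77: fwd; pos2(id47) recv 44: drop; pos3(id12) recv 47: fwd; pos4(id42) recv 12: drop; pos0(id77) recv 42: drop
Round 2: pos2(id47) recv 77: fwd; pos4(id42) recv 47: fwd
Round 3: pos3(id12) recv 77: fwd; pos0(id77) recv 47: drop
Round 4: pos4(id42) recv 77: fwd
Round 5: pos0(id77) recv 77: ELECTED
Message ID 47 originates at pos 2; dropped at pos 0 in round 3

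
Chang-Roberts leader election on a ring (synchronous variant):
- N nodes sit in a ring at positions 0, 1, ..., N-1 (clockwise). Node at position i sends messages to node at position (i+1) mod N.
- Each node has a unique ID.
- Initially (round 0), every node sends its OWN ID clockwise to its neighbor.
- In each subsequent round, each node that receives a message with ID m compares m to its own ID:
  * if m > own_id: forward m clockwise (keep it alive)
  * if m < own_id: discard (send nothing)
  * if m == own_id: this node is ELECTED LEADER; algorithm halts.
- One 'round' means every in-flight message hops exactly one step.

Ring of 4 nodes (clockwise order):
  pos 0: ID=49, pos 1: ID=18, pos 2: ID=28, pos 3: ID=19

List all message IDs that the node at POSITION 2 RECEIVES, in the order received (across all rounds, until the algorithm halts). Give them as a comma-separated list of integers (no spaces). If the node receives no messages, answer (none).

Answer: 18,49

Derivation:
Round 1: pos1(id18) recv 49: fwd; pos2(id28) recv 18: drop; pos3(id19) recv 28: fwd; pos0(id49) recv 19: drop
Round 2: pos2(id28) recv 49: fwd; pos0(id49) recv 28: drop
Round 3: pos3(id19) recv 49: fwd
Round 4: pos0(id49) recv 49: ELECTED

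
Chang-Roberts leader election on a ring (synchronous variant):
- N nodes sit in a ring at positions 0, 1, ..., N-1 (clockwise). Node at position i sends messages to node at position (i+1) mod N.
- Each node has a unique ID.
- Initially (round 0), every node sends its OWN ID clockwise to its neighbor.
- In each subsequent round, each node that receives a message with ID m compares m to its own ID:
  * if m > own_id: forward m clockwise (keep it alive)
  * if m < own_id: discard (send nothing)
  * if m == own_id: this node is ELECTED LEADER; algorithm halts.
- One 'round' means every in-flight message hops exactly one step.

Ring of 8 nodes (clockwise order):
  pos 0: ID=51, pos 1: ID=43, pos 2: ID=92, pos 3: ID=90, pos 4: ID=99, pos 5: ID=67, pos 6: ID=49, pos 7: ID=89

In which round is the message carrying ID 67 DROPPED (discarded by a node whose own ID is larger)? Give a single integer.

Answer: 2

Derivation:
Round 1: pos1(id43) recv 51: fwd; pos2(id92) recv 43: drop; pos3(id90) recv 92: fwd; pos4(id99) recv 90: drop; pos5(id67) recv 99: fwd; pos6(id49) recv 67: fwd; pos7(id89) recv 49: drop; pos0(id51) recv 89: fwd
Round 2: pos2(id92) recv 51: drop; pos4(id99) recv 92: drop; pos6(id49) recv 99: fwd; pos7(id89) recv 67: drop; pos1(id43) recv 89: fwd
Round 3: pos7(id89) recv 99: fwd; pos2(id92) recv 89: drop
Round 4: pos0(id51) recv 99: fwd
Round 5: pos1(id43) recv 99: fwd
Round 6: pos2(id92) recv 99: fwd
Round 7: pos3(id90) recv 99: fwd
Round 8: pos4(id99) recv 99: ELECTED
Message ID 67 originates at pos 5; dropped at pos 7 in round 2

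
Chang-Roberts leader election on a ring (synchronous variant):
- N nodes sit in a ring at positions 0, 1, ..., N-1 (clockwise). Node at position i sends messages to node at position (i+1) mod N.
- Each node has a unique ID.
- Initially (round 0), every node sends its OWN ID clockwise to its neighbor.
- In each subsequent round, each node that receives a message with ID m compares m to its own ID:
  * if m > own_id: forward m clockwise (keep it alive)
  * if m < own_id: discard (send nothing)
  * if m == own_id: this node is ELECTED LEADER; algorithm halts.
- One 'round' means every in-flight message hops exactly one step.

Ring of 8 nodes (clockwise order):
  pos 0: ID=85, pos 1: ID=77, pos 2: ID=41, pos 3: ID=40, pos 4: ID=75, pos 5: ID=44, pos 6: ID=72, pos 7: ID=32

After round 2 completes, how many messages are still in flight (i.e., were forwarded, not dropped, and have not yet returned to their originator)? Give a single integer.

Round 1: pos1(id77) recv 85: fwd; pos2(id41) recv 77: fwd; pos3(id40) recv 41: fwd; pos4(id75) recv 40: drop; pos5(id44) recv 75: fwd; pos6(id72) recv 44: drop; pos7(id32) recv 72: fwd; pos0(id85) recv 32: drop
Round 2: pos2(id41) recv 85: fwd; pos3(id40) recv 77: fwd; pos4(id75) recv 41: drop; pos6(id72) recv 75: fwd; pos0(id85) recv 72: drop
After round 2: 3 messages still in flight

Answer: 3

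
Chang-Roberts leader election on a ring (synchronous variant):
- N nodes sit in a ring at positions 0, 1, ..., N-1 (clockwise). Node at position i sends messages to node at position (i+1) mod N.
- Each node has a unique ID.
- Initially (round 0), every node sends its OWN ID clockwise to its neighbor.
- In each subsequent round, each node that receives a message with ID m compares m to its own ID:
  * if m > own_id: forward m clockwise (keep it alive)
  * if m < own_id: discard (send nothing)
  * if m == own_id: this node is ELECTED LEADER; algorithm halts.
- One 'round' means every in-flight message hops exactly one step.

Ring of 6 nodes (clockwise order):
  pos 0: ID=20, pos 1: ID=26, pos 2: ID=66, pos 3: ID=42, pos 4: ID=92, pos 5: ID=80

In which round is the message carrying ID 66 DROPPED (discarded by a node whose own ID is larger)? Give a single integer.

Answer: 2

Derivation:
Round 1: pos1(id26) recv 20: drop; pos2(id66) recv 26: drop; pos3(id42) recv 66: fwd; pos4(id92) recv 42: drop; pos5(id80) recv 92: fwd; pos0(id20) recv 80: fwd
Round 2: pos4(id92) recv 66: drop; pos0(id20) recv 92: fwd; pos1(id26) recv 80: fwd
Round 3: pos1(id26) recv 92: fwd; pos2(id66) recv 80: fwd
Round 4: pos2(id66) recv 92: fwd; pos3(id42) recv 80: fwd
Round 5: pos3(id42) recv 92: fwd; pos4(id92) recv 80: drop
Round 6: pos4(id92) recv 92: ELECTED
Message ID 66 originates at pos 2; dropped at pos 4 in round 2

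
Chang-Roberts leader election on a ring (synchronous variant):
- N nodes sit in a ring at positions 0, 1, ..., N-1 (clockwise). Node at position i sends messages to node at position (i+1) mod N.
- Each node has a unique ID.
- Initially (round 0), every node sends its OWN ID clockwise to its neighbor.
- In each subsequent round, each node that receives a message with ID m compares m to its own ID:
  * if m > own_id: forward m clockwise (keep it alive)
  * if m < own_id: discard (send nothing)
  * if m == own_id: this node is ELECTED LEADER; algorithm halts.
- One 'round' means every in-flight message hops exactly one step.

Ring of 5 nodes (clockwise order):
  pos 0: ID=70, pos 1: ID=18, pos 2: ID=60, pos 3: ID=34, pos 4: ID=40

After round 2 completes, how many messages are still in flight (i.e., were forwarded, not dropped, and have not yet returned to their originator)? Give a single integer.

Answer: 2

Derivation:
Round 1: pos1(id18) recv 70: fwd; pos2(id60) recv 18: drop; pos3(id34) recv 60: fwd; pos4(id40) recv 34: drop; pos0(id70) recv 40: drop
Round 2: pos2(id60) recv 70: fwd; pos4(id40) recv 60: fwd
After round 2: 2 messages still in flight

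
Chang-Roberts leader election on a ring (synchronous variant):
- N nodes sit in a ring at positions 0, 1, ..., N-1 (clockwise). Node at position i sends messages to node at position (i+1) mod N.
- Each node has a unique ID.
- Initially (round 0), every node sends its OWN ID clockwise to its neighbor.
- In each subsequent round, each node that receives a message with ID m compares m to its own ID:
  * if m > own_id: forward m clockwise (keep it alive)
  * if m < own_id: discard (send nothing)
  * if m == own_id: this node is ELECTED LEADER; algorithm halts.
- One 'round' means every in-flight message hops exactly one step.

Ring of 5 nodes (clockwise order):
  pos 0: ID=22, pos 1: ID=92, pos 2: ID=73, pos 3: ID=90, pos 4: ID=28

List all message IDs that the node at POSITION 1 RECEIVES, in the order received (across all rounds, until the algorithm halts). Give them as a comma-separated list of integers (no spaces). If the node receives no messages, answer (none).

Round 1: pos1(id92) recv 22: drop; pos2(id73) recv 92: fwd; pos3(id90) recv 73: drop; pos4(id28) recv 90: fwd; pos0(id22) recv 28: fwd
Round 2: pos3(id90) recv 92: fwd; pos0(id22) recv 90: fwd; pos1(id92) recv 28: drop
Round 3: pos4(id28) recv 92: fwd; pos1(id92) recv 90: drop
Round 4: pos0(id22) recv 92: fwd
Round 5: pos1(id92) recv 92: ELECTED

Answer: 22,28,90,92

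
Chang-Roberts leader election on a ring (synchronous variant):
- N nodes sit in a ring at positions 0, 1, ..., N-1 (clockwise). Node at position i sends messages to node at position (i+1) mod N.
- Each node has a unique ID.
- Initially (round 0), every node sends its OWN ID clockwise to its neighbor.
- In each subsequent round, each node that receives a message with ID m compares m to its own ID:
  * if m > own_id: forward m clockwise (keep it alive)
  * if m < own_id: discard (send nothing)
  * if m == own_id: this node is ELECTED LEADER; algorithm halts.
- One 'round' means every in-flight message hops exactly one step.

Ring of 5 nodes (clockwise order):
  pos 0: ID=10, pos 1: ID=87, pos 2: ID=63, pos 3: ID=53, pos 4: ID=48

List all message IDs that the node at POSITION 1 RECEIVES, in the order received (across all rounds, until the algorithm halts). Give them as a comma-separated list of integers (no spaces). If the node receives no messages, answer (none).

Round 1: pos1(id87) recv 10: drop; pos2(id63) recv 87: fwd; pos3(id53) recv 63: fwd; pos4(id48) recv 53: fwd; pos0(id10) recv 48: fwd
Round 2: pos3(id53) recv 87: fwd; pos4(id48) recv 63: fwd; pos0(id10) recv 53: fwd; pos1(id87) recv 48: drop
Round 3: pos4(id48) recv 87: fwd; pos0(id10) recv 63: fwd; pos1(id87) recv 53: drop
Round 4: pos0(id10) recv 87: fwd; pos1(id87) recv 63: drop
Round 5: pos1(id87) recv 87: ELECTED

Answer: 10,48,53,63,87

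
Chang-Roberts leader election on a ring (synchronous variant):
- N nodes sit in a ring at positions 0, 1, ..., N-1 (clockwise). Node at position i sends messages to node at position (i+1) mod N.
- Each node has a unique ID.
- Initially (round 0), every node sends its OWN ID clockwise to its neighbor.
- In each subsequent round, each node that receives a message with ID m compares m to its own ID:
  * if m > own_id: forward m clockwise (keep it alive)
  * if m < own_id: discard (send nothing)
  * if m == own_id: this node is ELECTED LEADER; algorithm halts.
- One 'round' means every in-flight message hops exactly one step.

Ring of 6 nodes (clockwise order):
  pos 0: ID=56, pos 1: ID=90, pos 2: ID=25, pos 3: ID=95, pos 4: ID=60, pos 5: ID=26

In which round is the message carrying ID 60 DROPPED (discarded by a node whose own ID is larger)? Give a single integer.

Round 1: pos1(id90) recv 56: drop; pos2(id25) recv 90: fwd; pos3(id95) recv 25: drop; pos4(id60) recv 95: fwd; pos5(id26) recv 60: fwd; pos0(id56) recv 26: drop
Round 2: pos3(id95) recv 90: drop; pos5(id26) recv 95: fwd; pos0(id56) recv 60: fwd
Round 3: pos0(id56) recv 95: fwd; pos1(id90) recv 60: drop
Round 4: pos1(id90) recv 95: fwd
Round 5: pos2(id25) recv 95: fwd
Round 6: pos3(id95) recv 95: ELECTED
Message ID 60 originates at pos 4; dropped at pos 1 in round 3

Answer: 3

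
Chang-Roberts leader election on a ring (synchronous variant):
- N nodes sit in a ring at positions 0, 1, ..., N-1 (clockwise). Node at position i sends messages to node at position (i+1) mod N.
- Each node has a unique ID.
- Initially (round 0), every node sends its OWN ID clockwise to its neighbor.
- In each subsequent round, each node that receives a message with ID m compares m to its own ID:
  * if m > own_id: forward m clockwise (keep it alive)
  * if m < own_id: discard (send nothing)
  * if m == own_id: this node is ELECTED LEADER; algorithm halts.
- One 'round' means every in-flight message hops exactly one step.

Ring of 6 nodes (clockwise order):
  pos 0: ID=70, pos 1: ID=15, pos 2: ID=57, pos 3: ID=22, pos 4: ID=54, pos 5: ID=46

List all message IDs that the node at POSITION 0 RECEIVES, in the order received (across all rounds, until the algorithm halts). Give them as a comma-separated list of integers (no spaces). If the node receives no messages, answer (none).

Round 1: pos1(id15) recv 70: fwd; pos2(id57) recv 15: drop; pos3(id22) recv 57: fwd; pos4(id54) recv 22: drop; pos5(id46) recv 54: fwd; pos0(id70) recv 46: drop
Round 2: pos2(id57) recv 70: fwd; pos4(id54) recv 57: fwd; pos0(id70) recv 54: drop
Round 3: pos3(id22) recv 70: fwd; pos5(id46) recv 57: fwd
Round 4: pos4(id54) recv 70: fwd; pos0(id70) recv 57: drop
Round 5: pos5(id46) recv 70: fwd
Round 6: pos0(id70) recv 70: ELECTED

Answer: 46,54,57,70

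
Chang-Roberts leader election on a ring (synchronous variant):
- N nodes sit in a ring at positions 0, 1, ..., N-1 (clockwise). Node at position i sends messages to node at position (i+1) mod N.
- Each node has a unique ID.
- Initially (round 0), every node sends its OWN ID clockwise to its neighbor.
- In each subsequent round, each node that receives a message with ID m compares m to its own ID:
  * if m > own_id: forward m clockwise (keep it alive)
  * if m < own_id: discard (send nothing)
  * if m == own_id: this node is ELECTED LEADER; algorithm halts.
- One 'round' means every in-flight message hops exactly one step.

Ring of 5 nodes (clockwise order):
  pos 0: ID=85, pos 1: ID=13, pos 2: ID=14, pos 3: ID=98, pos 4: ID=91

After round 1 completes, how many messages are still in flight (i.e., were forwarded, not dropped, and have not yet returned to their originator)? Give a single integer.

Answer: 3

Derivation:
Round 1: pos1(id13) recv 85: fwd; pos2(id14) recv 13: drop; pos3(id98) recv 14: drop; pos4(id91) recv 98: fwd; pos0(id85) recv 91: fwd
After round 1: 3 messages still in flight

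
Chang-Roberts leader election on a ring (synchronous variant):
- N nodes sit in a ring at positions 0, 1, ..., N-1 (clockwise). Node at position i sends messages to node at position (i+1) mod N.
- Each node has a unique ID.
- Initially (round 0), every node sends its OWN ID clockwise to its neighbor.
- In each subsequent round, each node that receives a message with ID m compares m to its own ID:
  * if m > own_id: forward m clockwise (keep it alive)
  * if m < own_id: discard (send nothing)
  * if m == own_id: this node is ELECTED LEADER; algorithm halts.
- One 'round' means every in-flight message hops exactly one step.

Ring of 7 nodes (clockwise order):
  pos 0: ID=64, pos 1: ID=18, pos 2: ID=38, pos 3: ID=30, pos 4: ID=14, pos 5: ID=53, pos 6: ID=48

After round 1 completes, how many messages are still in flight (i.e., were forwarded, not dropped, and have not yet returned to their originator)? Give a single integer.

Answer: 4

Derivation:
Round 1: pos1(id18) recv 64: fwd; pos2(id38) recv 18: drop; pos3(id30) recv 38: fwd; pos4(id14) recv 30: fwd; pos5(id53) recv 14: drop; pos6(id48) recv 53: fwd; pos0(id64) recv 48: drop
After round 1: 4 messages still in flight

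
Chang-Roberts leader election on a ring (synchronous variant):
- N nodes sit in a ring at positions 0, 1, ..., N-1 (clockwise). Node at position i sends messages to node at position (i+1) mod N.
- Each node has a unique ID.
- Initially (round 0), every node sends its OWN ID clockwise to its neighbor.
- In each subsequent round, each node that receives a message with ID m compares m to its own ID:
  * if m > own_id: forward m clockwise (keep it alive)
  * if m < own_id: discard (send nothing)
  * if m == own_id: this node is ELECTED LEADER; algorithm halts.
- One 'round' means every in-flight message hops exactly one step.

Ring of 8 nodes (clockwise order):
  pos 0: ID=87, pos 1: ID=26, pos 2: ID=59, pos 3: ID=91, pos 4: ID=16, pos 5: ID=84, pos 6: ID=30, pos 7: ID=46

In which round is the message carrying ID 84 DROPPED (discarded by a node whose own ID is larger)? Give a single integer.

Round 1: pos1(id26) recv 87: fwd; pos2(id59) recv 26: drop; pos3(id91) recv 59: drop; pos4(id16) recv 91: fwd; pos5(id84) recv 16: drop; pos6(id30) recv 84: fwd; pos7(id46) recv 30: drop; pos0(id87) recv 46: drop
Round 2: pos2(id59) recv 87: fwd; pos5(id84) recv 91: fwd; pos7(id46) recv 84: fwd
Round 3: pos3(id91) recv 87: drop; pos6(id30) recv 91: fwd; pos0(id87) recv 84: drop
Round 4: pos7(id46) recv 91: fwd
Round 5: pos0(id87) recv 91: fwd
Round 6: pos1(id26) recv 91: fwd
Round 7: pos2(id59) recv 91: fwd
Round 8: pos3(id91) recv 91: ELECTED
Message ID 84 originates at pos 5; dropped at pos 0 in round 3

Answer: 3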